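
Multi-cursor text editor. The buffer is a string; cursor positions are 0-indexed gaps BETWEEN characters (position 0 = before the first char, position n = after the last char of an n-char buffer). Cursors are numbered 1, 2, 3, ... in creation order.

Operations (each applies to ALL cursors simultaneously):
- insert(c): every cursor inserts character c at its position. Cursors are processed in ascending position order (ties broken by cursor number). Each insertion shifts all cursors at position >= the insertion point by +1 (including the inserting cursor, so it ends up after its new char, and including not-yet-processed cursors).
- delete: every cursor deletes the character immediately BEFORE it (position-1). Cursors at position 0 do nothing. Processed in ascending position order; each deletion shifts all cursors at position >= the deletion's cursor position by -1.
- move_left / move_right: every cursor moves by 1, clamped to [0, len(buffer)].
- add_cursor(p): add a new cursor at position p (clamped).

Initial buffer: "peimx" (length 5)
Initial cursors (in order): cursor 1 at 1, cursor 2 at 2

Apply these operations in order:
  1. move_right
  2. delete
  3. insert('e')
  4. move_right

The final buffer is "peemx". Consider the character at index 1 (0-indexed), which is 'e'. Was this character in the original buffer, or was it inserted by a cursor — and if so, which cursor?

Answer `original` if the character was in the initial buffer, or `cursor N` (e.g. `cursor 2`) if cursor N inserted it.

Answer: cursor 1

Derivation:
After op 1 (move_right): buffer="peimx" (len 5), cursors c1@2 c2@3, authorship .....
After op 2 (delete): buffer="pmx" (len 3), cursors c1@1 c2@1, authorship ...
After op 3 (insert('e')): buffer="peemx" (len 5), cursors c1@3 c2@3, authorship .12..
After op 4 (move_right): buffer="peemx" (len 5), cursors c1@4 c2@4, authorship .12..
Authorship (.=original, N=cursor N): . 1 2 . .
Index 1: author = 1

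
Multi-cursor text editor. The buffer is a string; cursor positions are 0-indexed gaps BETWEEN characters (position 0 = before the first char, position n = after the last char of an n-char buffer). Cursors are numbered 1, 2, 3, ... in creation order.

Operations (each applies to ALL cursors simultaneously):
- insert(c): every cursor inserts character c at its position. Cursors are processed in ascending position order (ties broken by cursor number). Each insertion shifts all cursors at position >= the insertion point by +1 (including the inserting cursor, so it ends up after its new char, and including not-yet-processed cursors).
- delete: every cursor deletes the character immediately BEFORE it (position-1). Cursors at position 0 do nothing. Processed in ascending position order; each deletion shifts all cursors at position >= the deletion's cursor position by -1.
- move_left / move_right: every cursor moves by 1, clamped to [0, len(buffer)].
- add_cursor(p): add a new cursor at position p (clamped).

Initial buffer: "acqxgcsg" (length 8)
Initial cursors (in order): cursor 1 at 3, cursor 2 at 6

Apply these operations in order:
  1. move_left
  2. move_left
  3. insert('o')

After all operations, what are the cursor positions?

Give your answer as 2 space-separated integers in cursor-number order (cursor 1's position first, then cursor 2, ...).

After op 1 (move_left): buffer="acqxgcsg" (len 8), cursors c1@2 c2@5, authorship ........
After op 2 (move_left): buffer="acqxgcsg" (len 8), cursors c1@1 c2@4, authorship ........
After op 3 (insert('o')): buffer="aocqxogcsg" (len 10), cursors c1@2 c2@6, authorship .1...2....

Answer: 2 6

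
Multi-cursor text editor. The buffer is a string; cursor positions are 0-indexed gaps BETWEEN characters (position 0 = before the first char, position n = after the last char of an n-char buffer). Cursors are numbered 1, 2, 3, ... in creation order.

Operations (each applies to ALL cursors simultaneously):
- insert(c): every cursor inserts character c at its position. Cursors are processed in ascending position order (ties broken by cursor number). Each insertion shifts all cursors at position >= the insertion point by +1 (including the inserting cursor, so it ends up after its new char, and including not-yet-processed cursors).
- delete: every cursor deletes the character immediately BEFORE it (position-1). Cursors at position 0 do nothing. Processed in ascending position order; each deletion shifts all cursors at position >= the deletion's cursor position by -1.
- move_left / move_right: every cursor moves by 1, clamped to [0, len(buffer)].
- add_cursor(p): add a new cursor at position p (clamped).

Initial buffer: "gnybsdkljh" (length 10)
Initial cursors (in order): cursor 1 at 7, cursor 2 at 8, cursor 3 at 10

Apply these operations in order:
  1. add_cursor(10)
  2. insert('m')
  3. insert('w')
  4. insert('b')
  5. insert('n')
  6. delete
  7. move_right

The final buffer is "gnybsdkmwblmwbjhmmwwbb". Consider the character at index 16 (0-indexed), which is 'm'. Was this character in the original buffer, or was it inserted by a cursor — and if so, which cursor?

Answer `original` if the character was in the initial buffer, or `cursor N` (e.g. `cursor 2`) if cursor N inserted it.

After op 1 (add_cursor(10)): buffer="gnybsdkljh" (len 10), cursors c1@7 c2@8 c3@10 c4@10, authorship ..........
After op 2 (insert('m')): buffer="gnybsdkmlmjhmm" (len 14), cursors c1@8 c2@10 c3@14 c4@14, authorship .......1.2..34
After op 3 (insert('w')): buffer="gnybsdkmwlmwjhmmww" (len 18), cursors c1@9 c2@12 c3@18 c4@18, authorship .......11.22..3434
After op 4 (insert('b')): buffer="gnybsdkmwblmwbjhmmwwbb" (len 22), cursors c1@10 c2@14 c3@22 c4@22, authorship .......111.222..343434
After op 5 (insert('n')): buffer="gnybsdkmwbnlmwbnjhmmwwbbnn" (len 26), cursors c1@11 c2@16 c3@26 c4@26, authorship .......1111.2222..34343434
After op 6 (delete): buffer="gnybsdkmwblmwbjhmmwwbb" (len 22), cursors c1@10 c2@14 c3@22 c4@22, authorship .......111.222..343434
After op 7 (move_right): buffer="gnybsdkmwblmwbjhmmwwbb" (len 22), cursors c1@11 c2@15 c3@22 c4@22, authorship .......111.222..343434
Authorship (.=original, N=cursor N): . . . . . . . 1 1 1 . 2 2 2 . . 3 4 3 4 3 4
Index 16: author = 3

Answer: cursor 3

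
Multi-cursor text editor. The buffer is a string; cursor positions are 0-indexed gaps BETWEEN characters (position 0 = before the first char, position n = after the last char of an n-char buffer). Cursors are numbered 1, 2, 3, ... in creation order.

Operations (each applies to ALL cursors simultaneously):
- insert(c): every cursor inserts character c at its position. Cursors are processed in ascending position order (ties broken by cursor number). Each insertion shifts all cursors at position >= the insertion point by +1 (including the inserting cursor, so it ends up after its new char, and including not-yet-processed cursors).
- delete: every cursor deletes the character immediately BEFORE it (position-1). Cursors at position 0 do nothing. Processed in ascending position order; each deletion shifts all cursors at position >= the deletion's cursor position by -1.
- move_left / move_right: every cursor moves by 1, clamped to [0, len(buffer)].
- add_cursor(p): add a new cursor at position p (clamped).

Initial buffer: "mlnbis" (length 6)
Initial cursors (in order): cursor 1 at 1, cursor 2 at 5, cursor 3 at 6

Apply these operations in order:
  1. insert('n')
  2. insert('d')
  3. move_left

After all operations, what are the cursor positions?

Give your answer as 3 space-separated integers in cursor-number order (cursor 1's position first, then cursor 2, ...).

Answer: 2 8 11

Derivation:
After op 1 (insert('n')): buffer="mnlnbinsn" (len 9), cursors c1@2 c2@7 c3@9, authorship .1....2.3
After op 2 (insert('d')): buffer="mndlnbindsnd" (len 12), cursors c1@3 c2@9 c3@12, authorship .11....22.33
After op 3 (move_left): buffer="mndlnbindsnd" (len 12), cursors c1@2 c2@8 c3@11, authorship .11....22.33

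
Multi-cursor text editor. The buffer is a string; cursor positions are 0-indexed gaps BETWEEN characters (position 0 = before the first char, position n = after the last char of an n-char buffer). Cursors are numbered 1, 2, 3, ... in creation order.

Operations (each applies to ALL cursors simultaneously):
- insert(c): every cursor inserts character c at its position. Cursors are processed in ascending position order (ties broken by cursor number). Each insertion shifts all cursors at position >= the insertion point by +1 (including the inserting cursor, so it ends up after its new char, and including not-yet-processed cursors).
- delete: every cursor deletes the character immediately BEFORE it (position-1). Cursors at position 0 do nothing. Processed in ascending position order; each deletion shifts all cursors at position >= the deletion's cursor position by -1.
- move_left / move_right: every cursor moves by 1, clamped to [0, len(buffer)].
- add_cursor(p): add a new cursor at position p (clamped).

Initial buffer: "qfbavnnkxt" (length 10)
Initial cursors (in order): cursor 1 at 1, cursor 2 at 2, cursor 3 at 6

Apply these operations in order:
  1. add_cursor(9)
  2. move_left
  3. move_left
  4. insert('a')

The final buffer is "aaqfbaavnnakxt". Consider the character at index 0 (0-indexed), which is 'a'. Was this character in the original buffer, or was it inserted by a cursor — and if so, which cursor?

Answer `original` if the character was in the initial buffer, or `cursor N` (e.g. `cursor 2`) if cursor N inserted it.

After op 1 (add_cursor(9)): buffer="qfbavnnkxt" (len 10), cursors c1@1 c2@2 c3@6 c4@9, authorship ..........
After op 2 (move_left): buffer="qfbavnnkxt" (len 10), cursors c1@0 c2@1 c3@5 c4@8, authorship ..........
After op 3 (move_left): buffer="qfbavnnkxt" (len 10), cursors c1@0 c2@0 c3@4 c4@7, authorship ..........
After op 4 (insert('a')): buffer="aaqfbaavnnakxt" (len 14), cursors c1@2 c2@2 c3@7 c4@11, authorship 12....3...4...
Authorship (.=original, N=cursor N): 1 2 . . . . 3 . . . 4 . . .
Index 0: author = 1

Answer: cursor 1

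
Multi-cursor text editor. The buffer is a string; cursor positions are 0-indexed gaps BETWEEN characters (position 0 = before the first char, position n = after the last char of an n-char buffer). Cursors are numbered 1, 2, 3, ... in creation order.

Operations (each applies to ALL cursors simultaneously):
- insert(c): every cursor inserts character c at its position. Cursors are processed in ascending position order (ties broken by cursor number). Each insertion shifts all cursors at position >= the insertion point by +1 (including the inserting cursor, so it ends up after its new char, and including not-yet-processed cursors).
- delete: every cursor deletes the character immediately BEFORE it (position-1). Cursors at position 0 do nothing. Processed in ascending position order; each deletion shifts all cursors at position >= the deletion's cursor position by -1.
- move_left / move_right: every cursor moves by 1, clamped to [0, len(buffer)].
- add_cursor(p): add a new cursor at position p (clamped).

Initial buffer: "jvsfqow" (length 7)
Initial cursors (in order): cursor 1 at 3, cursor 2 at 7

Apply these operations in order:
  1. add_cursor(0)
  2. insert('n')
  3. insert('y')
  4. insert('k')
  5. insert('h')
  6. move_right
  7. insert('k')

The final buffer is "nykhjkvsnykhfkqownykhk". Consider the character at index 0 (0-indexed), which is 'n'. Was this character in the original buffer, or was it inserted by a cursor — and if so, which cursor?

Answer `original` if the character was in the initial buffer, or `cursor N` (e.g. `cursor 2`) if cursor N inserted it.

After op 1 (add_cursor(0)): buffer="jvsfqow" (len 7), cursors c3@0 c1@3 c2@7, authorship .......
After op 2 (insert('n')): buffer="njvsnfqown" (len 10), cursors c3@1 c1@5 c2@10, authorship 3...1....2
After op 3 (insert('y')): buffer="nyjvsnyfqowny" (len 13), cursors c3@2 c1@7 c2@13, authorship 33...11....22
After op 4 (insert('k')): buffer="nykjvsnykfqownyk" (len 16), cursors c3@3 c1@9 c2@16, authorship 333...111....222
After op 5 (insert('h')): buffer="nykhjvsnykhfqownykh" (len 19), cursors c3@4 c1@11 c2@19, authorship 3333...1111....2222
After op 6 (move_right): buffer="nykhjvsnykhfqownykh" (len 19), cursors c3@5 c1@12 c2@19, authorship 3333...1111....2222
After op 7 (insert('k')): buffer="nykhjkvsnykhfkqownykhk" (len 22), cursors c3@6 c1@14 c2@22, authorship 3333.3..1111.1...22222
Authorship (.=original, N=cursor N): 3 3 3 3 . 3 . . 1 1 1 1 . 1 . . . 2 2 2 2 2
Index 0: author = 3

Answer: cursor 3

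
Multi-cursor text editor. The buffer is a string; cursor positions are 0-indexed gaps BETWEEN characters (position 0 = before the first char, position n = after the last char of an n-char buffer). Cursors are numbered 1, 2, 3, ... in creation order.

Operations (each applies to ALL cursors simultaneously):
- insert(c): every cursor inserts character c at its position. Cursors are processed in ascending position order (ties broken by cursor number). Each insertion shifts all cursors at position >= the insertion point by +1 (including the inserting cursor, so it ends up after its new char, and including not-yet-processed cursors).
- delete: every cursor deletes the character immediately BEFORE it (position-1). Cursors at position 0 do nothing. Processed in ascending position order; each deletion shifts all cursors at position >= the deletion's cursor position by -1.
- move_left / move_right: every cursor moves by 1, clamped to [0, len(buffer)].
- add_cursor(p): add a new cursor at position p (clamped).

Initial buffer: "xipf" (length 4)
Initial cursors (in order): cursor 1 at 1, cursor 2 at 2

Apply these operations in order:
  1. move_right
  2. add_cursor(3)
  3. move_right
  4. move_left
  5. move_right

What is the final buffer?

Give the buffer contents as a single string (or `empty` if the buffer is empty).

Answer: xipf

Derivation:
After op 1 (move_right): buffer="xipf" (len 4), cursors c1@2 c2@3, authorship ....
After op 2 (add_cursor(3)): buffer="xipf" (len 4), cursors c1@2 c2@3 c3@3, authorship ....
After op 3 (move_right): buffer="xipf" (len 4), cursors c1@3 c2@4 c3@4, authorship ....
After op 4 (move_left): buffer="xipf" (len 4), cursors c1@2 c2@3 c3@3, authorship ....
After op 5 (move_right): buffer="xipf" (len 4), cursors c1@3 c2@4 c3@4, authorship ....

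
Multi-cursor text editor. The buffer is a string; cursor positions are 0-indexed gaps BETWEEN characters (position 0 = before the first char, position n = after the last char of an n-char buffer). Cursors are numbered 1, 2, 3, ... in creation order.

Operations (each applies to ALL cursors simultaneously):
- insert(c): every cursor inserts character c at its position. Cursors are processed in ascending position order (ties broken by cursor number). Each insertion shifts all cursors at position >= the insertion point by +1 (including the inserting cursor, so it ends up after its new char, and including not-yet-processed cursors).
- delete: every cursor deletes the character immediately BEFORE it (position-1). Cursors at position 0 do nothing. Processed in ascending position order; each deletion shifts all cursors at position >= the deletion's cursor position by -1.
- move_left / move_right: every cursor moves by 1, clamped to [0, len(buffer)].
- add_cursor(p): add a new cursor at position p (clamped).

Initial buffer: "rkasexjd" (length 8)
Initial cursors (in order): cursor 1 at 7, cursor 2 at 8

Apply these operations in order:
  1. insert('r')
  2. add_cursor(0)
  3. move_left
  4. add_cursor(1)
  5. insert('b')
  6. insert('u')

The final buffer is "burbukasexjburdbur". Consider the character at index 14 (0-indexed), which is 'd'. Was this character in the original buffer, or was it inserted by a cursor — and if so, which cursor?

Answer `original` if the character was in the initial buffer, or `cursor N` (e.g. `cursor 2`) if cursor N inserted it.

Answer: original

Derivation:
After op 1 (insert('r')): buffer="rkasexjrdr" (len 10), cursors c1@8 c2@10, authorship .......1.2
After op 2 (add_cursor(0)): buffer="rkasexjrdr" (len 10), cursors c3@0 c1@8 c2@10, authorship .......1.2
After op 3 (move_left): buffer="rkasexjrdr" (len 10), cursors c3@0 c1@7 c2@9, authorship .......1.2
After op 4 (add_cursor(1)): buffer="rkasexjrdr" (len 10), cursors c3@0 c4@1 c1@7 c2@9, authorship .......1.2
After op 5 (insert('b')): buffer="brbkasexjbrdbr" (len 14), cursors c3@1 c4@3 c1@10 c2@13, authorship 3.4......11.22
After op 6 (insert('u')): buffer="burbukasexjburdbur" (len 18), cursors c3@2 c4@5 c1@13 c2@17, authorship 33.44......111.222
Authorship (.=original, N=cursor N): 3 3 . 4 4 . . . . . . 1 1 1 . 2 2 2
Index 14: author = original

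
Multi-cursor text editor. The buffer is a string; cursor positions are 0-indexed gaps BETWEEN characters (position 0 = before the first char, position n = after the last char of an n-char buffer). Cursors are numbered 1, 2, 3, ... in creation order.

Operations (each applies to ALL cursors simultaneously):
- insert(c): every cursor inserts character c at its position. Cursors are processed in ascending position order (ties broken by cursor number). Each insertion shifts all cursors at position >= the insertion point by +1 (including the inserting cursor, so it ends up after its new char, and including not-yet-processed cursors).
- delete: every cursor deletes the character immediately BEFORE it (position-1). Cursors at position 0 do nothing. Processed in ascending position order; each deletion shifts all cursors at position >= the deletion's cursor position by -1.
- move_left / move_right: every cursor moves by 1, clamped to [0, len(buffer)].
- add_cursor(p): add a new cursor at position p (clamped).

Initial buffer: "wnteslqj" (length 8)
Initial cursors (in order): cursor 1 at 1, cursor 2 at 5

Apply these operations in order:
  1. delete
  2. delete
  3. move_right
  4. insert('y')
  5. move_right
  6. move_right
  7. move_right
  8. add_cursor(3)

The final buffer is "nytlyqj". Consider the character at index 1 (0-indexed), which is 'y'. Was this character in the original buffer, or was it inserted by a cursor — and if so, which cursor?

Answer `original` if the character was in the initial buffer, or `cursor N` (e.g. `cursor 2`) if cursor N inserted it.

Answer: cursor 1

Derivation:
After op 1 (delete): buffer="ntelqj" (len 6), cursors c1@0 c2@3, authorship ......
After op 2 (delete): buffer="ntlqj" (len 5), cursors c1@0 c2@2, authorship .....
After op 3 (move_right): buffer="ntlqj" (len 5), cursors c1@1 c2@3, authorship .....
After op 4 (insert('y')): buffer="nytlyqj" (len 7), cursors c1@2 c2@5, authorship .1..2..
After op 5 (move_right): buffer="nytlyqj" (len 7), cursors c1@3 c2@6, authorship .1..2..
After op 6 (move_right): buffer="nytlyqj" (len 7), cursors c1@4 c2@7, authorship .1..2..
After op 7 (move_right): buffer="nytlyqj" (len 7), cursors c1@5 c2@7, authorship .1..2..
After op 8 (add_cursor(3)): buffer="nytlyqj" (len 7), cursors c3@3 c1@5 c2@7, authorship .1..2..
Authorship (.=original, N=cursor N): . 1 . . 2 . .
Index 1: author = 1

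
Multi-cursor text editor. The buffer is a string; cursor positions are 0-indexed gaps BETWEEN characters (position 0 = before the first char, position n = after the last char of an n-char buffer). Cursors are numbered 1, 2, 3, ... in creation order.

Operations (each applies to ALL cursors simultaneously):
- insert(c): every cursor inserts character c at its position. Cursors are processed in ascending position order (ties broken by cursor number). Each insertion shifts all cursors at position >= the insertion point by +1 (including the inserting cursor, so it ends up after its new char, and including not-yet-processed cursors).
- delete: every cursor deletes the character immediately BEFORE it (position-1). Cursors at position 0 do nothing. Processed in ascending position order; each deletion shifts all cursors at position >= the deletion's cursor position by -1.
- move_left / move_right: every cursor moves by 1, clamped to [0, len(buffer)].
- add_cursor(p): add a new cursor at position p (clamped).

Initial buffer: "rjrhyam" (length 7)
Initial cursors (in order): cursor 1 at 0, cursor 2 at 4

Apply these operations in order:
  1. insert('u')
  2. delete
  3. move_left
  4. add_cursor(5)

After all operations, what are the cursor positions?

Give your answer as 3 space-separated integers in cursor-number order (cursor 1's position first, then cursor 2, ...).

After op 1 (insert('u')): buffer="urjrhuyam" (len 9), cursors c1@1 c2@6, authorship 1....2...
After op 2 (delete): buffer="rjrhyam" (len 7), cursors c1@0 c2@4, authorship .......
After op 3 (move_left): buffer="rjrhyam" (len 7), cursors c1@0 c2@3, authorship .......
After op 4 (add_cursor(5)): buffer="rjrhyam" (len 7), cursors c1@0 c2@3 c3@5, authorship .......

Answer: 0 3 5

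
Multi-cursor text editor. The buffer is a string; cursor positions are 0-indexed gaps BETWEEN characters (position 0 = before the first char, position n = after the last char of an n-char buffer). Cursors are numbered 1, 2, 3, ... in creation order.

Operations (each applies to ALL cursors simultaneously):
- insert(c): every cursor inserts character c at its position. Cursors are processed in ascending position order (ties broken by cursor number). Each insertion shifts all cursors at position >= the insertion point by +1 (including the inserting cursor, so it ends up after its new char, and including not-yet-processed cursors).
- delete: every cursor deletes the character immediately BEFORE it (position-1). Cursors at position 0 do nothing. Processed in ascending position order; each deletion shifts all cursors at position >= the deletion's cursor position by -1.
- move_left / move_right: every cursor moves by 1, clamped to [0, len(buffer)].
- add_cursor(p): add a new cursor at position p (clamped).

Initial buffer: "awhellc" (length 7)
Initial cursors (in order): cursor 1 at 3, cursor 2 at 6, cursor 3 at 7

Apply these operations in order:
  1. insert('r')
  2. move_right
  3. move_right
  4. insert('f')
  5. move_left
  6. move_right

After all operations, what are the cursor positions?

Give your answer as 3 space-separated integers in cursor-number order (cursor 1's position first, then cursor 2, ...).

After op 1 (insert('r')): buffer="awhrellrcr" (len 10), cursors c1@4 c2@8 c3@10, authorship ...1...2.3
After op 2 (move_right): buffer="awhrellrcr" (len 10), cursors c1@5 c2@9 c3@10, authorship ...1...2.3
After op 3 (move_right): buffer="awhrellrcr" (len 10), cursors c1@6 c2@10 c3@10, authorship ...1...2.3
After op 4 (insert('f')): buffer="awhrelflrcrff" (len 13), cursors c1@7 c2@13 c3@13, authorship ...1..1.2.323
After op 5 (move_left): buffer="awhrelflrcrff" (len 13), cursors c1@6 c2@12 c3@12, authorship ...1..1.2.323
After op 6 (move_right): buffer="awhrelflrcrff" (len 13), cursors c1@7 c2@13 c3@13, authorship ...1..1.2.323

Answer: 7 13 13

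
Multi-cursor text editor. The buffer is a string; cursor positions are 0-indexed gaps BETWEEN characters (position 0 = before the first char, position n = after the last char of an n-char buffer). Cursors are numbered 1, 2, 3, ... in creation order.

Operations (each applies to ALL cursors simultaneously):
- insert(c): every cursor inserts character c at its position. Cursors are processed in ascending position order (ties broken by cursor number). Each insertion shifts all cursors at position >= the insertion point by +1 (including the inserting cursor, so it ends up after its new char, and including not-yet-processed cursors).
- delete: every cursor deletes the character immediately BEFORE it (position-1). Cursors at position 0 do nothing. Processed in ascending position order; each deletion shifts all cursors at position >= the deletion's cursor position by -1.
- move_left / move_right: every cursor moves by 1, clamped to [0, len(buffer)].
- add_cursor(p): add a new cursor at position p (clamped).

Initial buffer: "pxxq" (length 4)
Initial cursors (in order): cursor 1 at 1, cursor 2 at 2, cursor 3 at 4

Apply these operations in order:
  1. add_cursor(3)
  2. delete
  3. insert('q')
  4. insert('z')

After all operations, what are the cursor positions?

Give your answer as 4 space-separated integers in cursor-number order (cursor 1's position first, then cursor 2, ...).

After op 1 (add_cursor(3)): buffer="pxxq" (len 4), cursors c1@1 c2@2 c4@3 c3@4, authorship ....
After op 2 (delete): buffer="" (len 0), cursors c1@0 c2@0 c3@0 c4@0, authorship 
After op 3 (insert('q')): buffer="qqqq" (len 4), cursors c1@4 c2@4 c3@4 c4@4, authorship 1234
After op 4 (insert('z')): buffer="qqqqzzzz" (len 8), cursors c1@8 c2@8 c3@8 c4@8, authorship 12341234

Answer: 8 8 8 8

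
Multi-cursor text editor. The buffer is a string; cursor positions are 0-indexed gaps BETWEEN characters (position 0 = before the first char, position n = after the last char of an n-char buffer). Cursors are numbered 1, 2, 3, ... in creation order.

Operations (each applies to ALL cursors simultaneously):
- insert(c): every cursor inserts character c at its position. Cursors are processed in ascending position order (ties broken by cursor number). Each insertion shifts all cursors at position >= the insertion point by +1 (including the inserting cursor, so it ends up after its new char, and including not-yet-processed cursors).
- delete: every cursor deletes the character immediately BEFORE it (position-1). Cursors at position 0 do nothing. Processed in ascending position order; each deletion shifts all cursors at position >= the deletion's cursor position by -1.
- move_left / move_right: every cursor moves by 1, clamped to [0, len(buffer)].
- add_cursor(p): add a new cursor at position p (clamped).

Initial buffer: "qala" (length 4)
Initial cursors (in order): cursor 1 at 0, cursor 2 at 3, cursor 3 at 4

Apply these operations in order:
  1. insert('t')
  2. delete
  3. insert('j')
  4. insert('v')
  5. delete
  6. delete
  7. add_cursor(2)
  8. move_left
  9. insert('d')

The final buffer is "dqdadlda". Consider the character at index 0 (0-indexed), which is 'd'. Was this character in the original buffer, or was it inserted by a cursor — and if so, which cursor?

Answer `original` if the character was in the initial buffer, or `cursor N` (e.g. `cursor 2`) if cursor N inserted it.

Answer: cursor 1

Derivation:
After op 1 (insert('t')): buffer="tqaltat" (len 7), cursors c1@1 c2@5 c3@7, authorship 1...2.3
After op 2 (delete): buffer="qala" (len 4), cursors c1@0 c2@3 c3@4, authorship ....
After op 3 (insert('j')): buffer="jqaljaj" (len 7), cursors c1@1 c2@5 c3@7, authorship 1...2.3
After op 4 (insert('v')): buffer="jvqaljvajv" (len 10), cursors c1@2 c2@7 c3@10, authorship 11...22.33
After op 5 (delete): buffer="jqaljaj" (len 7), cursors c1@1 c2@5 c3@7, authorship 1...2.3
After op 6 (delete): buffer="qala" (len 4), cursors c1@0 c2@3 c3@4, authorship ....
After op 7 (add_cursor(2)): buffer="qala" (len 4), cursors c1@0 c4@2 c2@3 c3@4, authorship ....
After op 8 (move_left): buffer="qala" (len 4), cursors c1@0 c4@1 c2@2 c3@3, authorship ....
After op 9 (insert('d')): buffer="dqdadlda" (len 8), cursors c1@1 c4@3 c2@5 c3@7, authorship 1.4.2.3.
Authorship (.=original, N=cursor N): 1 . 4 . 2 . 3 .
Index 0: author = 1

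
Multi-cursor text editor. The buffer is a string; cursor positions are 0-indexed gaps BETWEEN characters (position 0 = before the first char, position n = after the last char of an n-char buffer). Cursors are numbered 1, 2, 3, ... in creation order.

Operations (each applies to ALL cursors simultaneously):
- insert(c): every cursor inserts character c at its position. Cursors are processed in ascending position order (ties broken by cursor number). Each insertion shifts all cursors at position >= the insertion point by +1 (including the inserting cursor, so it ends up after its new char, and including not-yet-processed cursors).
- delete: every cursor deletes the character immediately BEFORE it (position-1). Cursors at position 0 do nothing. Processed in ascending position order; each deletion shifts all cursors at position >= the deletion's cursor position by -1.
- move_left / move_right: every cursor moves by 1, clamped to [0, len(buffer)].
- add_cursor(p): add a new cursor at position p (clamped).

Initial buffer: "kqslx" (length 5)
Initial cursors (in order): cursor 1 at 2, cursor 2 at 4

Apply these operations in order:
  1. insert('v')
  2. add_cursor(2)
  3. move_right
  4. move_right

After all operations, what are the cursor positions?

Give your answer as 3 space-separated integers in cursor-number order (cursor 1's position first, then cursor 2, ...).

After op 1 (insert('v')): buffer="kqvslvx" (len 7), cursors c1@3 c2@6, authorship ..1..2.
After op 2 (add_cursor(2)): buffer="kqvslvx" (len 7), cursors c3@2 c1@3 c2@6, authorship ..1..2.
After op 3 (move_right): buffer="kqvslvx" (len 7), cursors c3@3 c1@4 c2@7, authorship ..1..2.
After op 4 (move_right): buffer="kqvslvx" (len 7), cursors c3@4 c1@5 c2@7, authorship ..1..2.

Answer: 5 7 4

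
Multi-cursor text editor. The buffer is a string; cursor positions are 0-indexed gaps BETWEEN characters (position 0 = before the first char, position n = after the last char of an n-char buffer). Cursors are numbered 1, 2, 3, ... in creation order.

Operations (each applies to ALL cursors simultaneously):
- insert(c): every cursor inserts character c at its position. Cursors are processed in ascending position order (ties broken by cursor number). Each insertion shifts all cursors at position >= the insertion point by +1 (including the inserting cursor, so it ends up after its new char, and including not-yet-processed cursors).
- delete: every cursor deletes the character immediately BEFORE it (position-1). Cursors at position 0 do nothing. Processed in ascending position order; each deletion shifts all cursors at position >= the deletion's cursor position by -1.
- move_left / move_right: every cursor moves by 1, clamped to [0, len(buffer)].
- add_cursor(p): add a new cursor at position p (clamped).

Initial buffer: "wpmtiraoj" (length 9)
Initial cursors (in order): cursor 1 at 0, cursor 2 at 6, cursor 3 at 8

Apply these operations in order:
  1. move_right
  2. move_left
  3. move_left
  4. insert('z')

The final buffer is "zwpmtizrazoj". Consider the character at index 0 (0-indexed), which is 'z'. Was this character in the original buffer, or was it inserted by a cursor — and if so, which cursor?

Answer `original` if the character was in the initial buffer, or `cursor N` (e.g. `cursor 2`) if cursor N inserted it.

After op 1 (move_right): buffer="wpmtiraoj" (len 9), cursors c1@1 c2@7 c3@9, authorship .........
After op 2 (move_left): buffer="wpmtiraoj" (len 9), cursors c1@0 c2@6 c3@8, authorship .........
After op 3 (move_left): buffer="wpmtiraoj" (len 9), cursors c1@0 c2@5 c3@7, authorship .........
After op 4 (insert('z')): buffer="zwpmtizrazoj" (len 12), cursors c1@1 c2@7 c3@10, authorship 1.....2..3..
Authorship (.=original, N=cursor N): 1 . . . . . 2 . . 3 . .
Index 0: author = 1

Answer: cursor 1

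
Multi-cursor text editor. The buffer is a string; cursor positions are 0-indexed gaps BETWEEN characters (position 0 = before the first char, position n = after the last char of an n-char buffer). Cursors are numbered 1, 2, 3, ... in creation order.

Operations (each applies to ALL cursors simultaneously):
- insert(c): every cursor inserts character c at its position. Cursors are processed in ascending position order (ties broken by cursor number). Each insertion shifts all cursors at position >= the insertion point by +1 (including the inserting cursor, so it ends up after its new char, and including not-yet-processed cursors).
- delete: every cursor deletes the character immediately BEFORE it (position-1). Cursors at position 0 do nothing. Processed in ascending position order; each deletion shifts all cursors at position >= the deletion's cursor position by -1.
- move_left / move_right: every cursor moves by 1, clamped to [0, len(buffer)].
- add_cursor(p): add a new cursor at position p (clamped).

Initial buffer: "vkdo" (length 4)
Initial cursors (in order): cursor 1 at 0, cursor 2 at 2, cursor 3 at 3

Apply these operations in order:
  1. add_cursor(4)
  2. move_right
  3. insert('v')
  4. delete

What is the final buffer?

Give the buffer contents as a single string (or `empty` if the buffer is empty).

After op 1 (add_cursor(4)): buffer="vkdo" (len 4), cursors c1@0 c2@2 c3@3 c4@4, authorship ....
After op 2 (move_right): buffer="vkdo" (len 4), cursors c1@1 c2@3 c3@4 c4@4, authorship ....
After op 3 (insert('v')): buffer="vvkdvovv" (len 8), cursors c1@2 c2@5 c3@8 c4@8, authorship .1..2.34
After op 4 (delete): buffer="vkdo" (len 4), cursors c1@1 c2@3 c3@4 c4@4, authorship ....

Answer: vkdo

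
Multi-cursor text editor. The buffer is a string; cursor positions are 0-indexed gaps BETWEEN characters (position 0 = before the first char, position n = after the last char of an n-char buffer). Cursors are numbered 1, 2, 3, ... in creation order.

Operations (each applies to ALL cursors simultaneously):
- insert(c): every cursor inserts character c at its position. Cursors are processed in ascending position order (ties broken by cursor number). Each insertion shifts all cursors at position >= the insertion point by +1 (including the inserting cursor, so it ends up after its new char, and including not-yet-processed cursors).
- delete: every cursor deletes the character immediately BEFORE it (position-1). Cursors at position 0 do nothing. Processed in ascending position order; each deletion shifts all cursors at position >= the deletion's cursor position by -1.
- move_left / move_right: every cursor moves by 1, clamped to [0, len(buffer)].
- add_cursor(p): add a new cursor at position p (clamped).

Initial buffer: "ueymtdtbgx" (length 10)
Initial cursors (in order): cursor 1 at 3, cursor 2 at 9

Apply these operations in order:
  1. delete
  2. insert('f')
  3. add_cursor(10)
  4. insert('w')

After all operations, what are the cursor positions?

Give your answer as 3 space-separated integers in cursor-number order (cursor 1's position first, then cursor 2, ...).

After op 1 (delete): buffer="uemtdtbx" (len 8), cursors c1@2 c2@7, authorship ........
After op 2 (insert('f')): buffer="uefmtdtbfx" (len 10), cursors c1@3 c2@9, authorship ..1.....2.
After op 3 (add_cursor(10)): buffer="uefmtdtbfx" (len 10), cursors c1@3 c2@9 c3@10, authorship ..1.....2.
After op 4 (insert('w')): buffer="uefwmtdtbfwxw" (len 13), cursors c1@4 c2@11 c3@13, authorship ..11.....22.3

Answer: 4 11 13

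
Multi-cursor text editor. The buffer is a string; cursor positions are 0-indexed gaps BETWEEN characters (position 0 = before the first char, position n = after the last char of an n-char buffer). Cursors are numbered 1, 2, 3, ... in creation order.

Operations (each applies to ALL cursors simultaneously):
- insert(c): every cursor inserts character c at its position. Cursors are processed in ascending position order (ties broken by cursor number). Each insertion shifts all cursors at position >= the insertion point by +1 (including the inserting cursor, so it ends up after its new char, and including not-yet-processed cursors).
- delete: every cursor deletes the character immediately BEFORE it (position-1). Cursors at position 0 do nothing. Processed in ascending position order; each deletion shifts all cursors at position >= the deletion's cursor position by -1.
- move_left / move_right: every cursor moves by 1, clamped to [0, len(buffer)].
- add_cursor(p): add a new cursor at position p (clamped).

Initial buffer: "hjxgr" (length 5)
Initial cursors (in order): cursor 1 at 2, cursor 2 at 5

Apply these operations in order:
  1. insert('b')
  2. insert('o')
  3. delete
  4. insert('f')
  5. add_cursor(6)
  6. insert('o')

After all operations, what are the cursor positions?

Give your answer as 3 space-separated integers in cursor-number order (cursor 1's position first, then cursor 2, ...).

Answer: 5 12 8

Derivation:
After op 1 (insert('b')): buffer="hjbxgrb" (len 7), cursors c1@3 c2@7, authorship ..1...2
After op 2 (insert('o')): buffer="hjboxgrbo" (len 9), cursors c1@4 c2@9, authorship ..11...22
After op 3 (delete): buffer="hjbxgrb" (len 7), cursors c1@3 c2@7, authorship ..1...2
After op 4 (insert('f')): buffer="hjbfxgrbf" (len 9), cursors c1@4 c2@9, authorship ..11...22
After op 5 (add_cursor(6)): buffer="hjbfxgrbf" (len 9), cursors c1@4 c3@6 c2@9, authorship ..11...22
After op 6 (insert('o')): buffer="hjbfoxgorbfo" (len 12), cursors c1@5 c3@8 c2@12, authorship ..111..3.222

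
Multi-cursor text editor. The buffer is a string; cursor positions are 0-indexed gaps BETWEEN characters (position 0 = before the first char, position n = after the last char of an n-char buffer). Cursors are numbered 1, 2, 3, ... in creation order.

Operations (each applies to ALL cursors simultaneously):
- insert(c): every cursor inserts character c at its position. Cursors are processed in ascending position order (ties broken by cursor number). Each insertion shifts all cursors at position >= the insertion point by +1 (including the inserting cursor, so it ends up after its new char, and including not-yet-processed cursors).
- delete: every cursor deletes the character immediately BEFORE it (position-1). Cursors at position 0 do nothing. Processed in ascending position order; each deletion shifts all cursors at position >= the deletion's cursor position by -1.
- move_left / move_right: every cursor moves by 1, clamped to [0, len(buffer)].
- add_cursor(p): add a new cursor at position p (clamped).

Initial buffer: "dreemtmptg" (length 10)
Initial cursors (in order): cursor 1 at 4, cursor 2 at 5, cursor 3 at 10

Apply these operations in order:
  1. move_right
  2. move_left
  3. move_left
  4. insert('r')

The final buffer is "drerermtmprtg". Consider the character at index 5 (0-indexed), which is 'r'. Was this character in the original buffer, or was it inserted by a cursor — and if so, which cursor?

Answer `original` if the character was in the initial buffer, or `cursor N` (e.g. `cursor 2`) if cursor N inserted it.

After op 1 (move_right): buffer="dreemtmptg" (len 10), cursors c1@5 c2@6 c3@10, authorship ..........
After op 2 (move_left): buffer="dreemtmptg" (len 10), cursors c1@4 c2@5 c3@9, authorship ..........
After op 3 (move_left): buffer="dreemtmptg" (len 10), cursors c1@3 c2@4 c3@8, authorship ..........
After op 4 (insert('r')): buffer="drerermtmprtg" (len 13), cursors c1@4 c2@6 c3@11, authorship ...1.2....3..
Authorship (.=original, N=cursor N): . . . 1 . 2 . . . . 3 . .
Index 5: author = 2

Answer: cursor 2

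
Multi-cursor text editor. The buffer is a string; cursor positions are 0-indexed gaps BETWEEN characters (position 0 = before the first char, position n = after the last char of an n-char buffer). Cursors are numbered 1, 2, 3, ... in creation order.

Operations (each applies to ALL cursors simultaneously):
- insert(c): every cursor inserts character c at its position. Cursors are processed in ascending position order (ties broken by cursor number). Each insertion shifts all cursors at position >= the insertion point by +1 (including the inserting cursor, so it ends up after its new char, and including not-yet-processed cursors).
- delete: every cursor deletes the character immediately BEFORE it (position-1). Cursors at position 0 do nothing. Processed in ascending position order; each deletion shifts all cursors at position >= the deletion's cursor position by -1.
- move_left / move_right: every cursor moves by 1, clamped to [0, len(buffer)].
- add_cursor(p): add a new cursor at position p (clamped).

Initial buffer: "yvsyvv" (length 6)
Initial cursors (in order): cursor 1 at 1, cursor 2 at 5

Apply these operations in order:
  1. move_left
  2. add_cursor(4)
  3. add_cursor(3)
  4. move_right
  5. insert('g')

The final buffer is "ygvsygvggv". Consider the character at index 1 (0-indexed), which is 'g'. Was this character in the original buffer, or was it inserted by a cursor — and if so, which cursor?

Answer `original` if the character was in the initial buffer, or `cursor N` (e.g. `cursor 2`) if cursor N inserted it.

After op 1 (move_left): buffer="yvsyvv" (len 6), cursors c1@0 c2@4, authorship ......
After op 2 (add_cursor(4)): buffer="yvsyvv" (len 6), cursors c1@0 c2@4 c3@4, authorship ......
After op 3 (add_cursor(3)): buffer="yvsyvv" (len 6), cursors c1@0 c4@3 c2@4 c3@4, authorship ......
After op 4 (move_right): buffer="yvsyvv" (len 6), cursors c1@1 c4@4 c2@5 c3@5, authorship ......
After op 5 (insert('g')): buffer="ygvsygvggv" (len 10), cursors c1@2 c4@6 c2@9 c3@9, authorship .1...4.23.
Authorship (.=original, N=cursor N): . 1 . . . 4 . 2 3 .
Index 1: author = 1

Answer: cursor 1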